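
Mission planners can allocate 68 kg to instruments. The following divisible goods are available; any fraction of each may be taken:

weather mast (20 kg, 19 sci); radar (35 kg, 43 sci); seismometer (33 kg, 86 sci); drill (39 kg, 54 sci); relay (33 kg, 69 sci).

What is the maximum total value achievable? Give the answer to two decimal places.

Take in order of value per unit:
- seismometer (86/33 per unit): all 33 → value 86, running total 86.00
- relay (69/33 per unit): all 33 → value 69, running total 155.00
- drill (54/39 per unit): 2 of 39 → value 2×54/39 = 2.7692, running total 157.77
Total 157.77.

157.77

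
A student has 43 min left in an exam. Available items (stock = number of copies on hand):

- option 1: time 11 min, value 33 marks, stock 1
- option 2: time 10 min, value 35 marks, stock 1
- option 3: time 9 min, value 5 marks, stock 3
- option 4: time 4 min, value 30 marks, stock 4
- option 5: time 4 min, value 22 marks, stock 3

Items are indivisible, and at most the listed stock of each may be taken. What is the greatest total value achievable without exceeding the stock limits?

221 marks

Best selections within time 43 and stock limits:
- 1×option 2 + 4×option 4 + 3×option 5: time 38, value 221
- 1×option 1 + 4×option 4 + 3×option 5: time 39, value 219
- 1×option 1 + 1×option 2 + 4×option 4 + 1×option 5: time 41, value 210
Best: 221 marks.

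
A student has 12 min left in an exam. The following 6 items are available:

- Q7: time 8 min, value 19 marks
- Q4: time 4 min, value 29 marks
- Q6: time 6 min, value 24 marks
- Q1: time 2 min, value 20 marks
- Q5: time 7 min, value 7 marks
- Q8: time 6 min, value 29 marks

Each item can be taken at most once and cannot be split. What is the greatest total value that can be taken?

78 marks

This is a 0/1 knapsack; check combinations near the capacity.
- Q4+Q1+Q8: time 4+2+6=12, value 29+20+29=78
- Q4+Q6+Q1: time 4+6+2=12, value 29+24+20=73
- Q4+Q8: time 4+6=10, value 29+29=58
- Q4+Q6: time 4+6=10, value 29+24=53
Best: 78 marks.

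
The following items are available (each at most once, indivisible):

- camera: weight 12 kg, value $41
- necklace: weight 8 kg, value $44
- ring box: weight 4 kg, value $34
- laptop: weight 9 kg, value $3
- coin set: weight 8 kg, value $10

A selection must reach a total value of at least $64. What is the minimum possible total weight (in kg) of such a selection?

Subsets with value ≥ 64, sorted by total weight:
- necklace+ring box: weight 12, value 78
- camera+ring box: weight 16, value 75
Minimum weight: 12 kg.

12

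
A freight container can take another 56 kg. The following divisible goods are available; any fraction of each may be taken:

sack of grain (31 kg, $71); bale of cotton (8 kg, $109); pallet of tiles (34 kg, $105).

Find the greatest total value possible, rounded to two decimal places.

246.06

Take in order of value per unit:
- bale of cotton (109/8 per unit): all 8 → value 109, running total 109.00
- pallet of tiles (105/34 per unit): all 34 → value 105, running total 214.00
- sack of grain (71/31 per unit): 14 of 31 → value 14×71/31 = 32.0645, running total 246.06
Total 246.06.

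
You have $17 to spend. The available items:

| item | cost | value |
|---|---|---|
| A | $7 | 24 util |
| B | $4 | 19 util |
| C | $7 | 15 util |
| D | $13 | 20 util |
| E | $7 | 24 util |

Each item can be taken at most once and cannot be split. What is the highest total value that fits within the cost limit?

This is a 0/1 knapsack; check combinations near the capacity.
- A+E: cost 7+7=14, value 24+24=48
- A+B: cost 7+4=11, value 24+19=43
- B+E: cost 4+7=11, value 19+24=43
- A+C: cost 7+7=14, value 24+15=39
- C+E: cost 7+7=14, value 15+24=39
Best: 48 util.

48 util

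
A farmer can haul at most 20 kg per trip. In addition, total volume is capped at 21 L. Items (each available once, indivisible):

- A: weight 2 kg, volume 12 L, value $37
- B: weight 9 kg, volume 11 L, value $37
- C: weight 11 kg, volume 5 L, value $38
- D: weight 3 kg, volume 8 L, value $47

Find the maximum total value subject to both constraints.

Feasible sets respecting both limits:
- C+D: weight 14, volume 13, value 85
- A+D: weight 5, volume 20, value 84
- B+D: weight 12, volume 19, value 84
- A+C: weight 13, volume 17, value 75
Best: $85.

$85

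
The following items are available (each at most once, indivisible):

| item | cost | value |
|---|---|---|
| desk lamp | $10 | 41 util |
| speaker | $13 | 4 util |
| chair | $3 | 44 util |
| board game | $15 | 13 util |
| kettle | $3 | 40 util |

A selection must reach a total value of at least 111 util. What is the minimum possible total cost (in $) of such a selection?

Subsets with value ≥ 111, sorted by total cost:
- desk lamp+chair+kettle: cost 16, value 125
- desk lamp+speaker+chair+kettle: cost 29, value 129
- desk lamp+chair+board game+kettle: cost 31, value 138
Minimum cost: 16 $.

16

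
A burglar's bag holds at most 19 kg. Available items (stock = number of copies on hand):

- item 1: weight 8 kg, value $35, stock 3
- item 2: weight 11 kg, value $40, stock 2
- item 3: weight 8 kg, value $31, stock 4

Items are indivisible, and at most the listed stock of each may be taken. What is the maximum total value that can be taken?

$75

Best selections within weight 19 and stock limits:
- 1×item 1 + 1×item 2: weight 19, value 75
- 1×item 2 + 1×item 3: weight 19, value 71
Best: $75.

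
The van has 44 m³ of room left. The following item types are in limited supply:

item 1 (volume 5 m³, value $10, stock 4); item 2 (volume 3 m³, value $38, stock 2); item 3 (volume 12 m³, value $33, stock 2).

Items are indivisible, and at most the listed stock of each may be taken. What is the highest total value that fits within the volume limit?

Top feasible selections:
- 2×item 1 + 2×item 2 + 2×item 3: volume 40, value 162
- 1×item 1 + 2×item 2 + 2×item 3: volume 35, value 152
- 4×item 1 + 2×item 2 + 1×item 3: volume 38, value 149
- 2×item 2 + 2×item 3: volume 30, value 142
Best: $162.

$162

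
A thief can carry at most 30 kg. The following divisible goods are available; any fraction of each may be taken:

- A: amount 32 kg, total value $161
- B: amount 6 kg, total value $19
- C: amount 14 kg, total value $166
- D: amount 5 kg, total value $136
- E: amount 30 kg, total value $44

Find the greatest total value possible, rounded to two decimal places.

357.34

Take in order of value per unit:
- D (136/5 per unit): all 5 → value 136, running total 136.00
- C (166/14 per unit): all 14 → value 166, running total 302.00
- A (161/32 per unit): 11 of 32 → value 11×161/32 = 55.3438, running total 357.34
Total 357.34.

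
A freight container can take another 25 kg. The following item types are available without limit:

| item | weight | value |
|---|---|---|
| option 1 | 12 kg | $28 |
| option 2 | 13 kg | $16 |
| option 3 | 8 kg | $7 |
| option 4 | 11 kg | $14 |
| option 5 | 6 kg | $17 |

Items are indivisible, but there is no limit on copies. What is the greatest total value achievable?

$68

Best value-per-unit is option 5 at 17/6, and filling with it alone uses weight 4×6=24. No mix of the others beats 4×17 = 68.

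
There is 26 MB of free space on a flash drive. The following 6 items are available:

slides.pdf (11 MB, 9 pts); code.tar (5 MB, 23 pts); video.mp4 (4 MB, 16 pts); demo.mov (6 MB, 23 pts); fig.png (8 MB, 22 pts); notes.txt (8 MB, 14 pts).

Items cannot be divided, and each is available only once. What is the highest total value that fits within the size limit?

84 pts

Check high-value combinations within 26 MB:
- code.tar+video.mp4+demo.mov+fig.png: size 5+4+6+8=23, value 23+16+23+22=84
- code.tar+video.mp4+demo.mov+notes.txt: size 5+4+6+8=23, value 23+16+23+14=76
- code.tar+video.mp4+fig.png+notes.txt: size 5+4+8+8=25, value 23+16+22+14=75
Best: 84 pts.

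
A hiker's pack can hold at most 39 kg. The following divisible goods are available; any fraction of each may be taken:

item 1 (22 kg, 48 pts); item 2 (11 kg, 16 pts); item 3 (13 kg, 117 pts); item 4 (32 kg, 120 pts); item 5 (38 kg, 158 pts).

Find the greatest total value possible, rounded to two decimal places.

Take in order of value per unit:
- item 3 (117/13 per unit): all 13 → value 117, running total 117.00
- item 5 (158/38 per unit): 26 of 38 → value 26×158/38 = 108.1053, running total 225.11
Total 225.11.

225.11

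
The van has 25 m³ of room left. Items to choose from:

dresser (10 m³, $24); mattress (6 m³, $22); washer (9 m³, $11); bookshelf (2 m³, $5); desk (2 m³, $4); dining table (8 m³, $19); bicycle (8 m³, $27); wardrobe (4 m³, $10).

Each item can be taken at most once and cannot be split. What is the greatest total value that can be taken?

$73

Check high-value combinations within 25 m³:
- dresser+mattress+bicycle: volume 10+6+8=24, value 24+22+27=73
- mattress+bookshelf+dining table+bicycle: volume 6+2+8+8=24, value 22+5+19+27=73
- mattress+desk+dining table+bicycle: volume 6+2+8+8=24, value 22+4+19+27=72
- mattress+dining table+bicycle: volume 6+8+8=22, value 22+19+27=68
- mattress+bookshelf+desk+bicycle+wardrobe: volume 6+2+2+8+4=22, value 22+5+4+27+10=68
Best: $73.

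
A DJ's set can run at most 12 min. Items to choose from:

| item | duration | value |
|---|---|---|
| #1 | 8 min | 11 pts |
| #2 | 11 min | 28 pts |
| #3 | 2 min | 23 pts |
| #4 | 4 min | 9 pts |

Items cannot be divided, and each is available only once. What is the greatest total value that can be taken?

34 pts

This is a 0/1 knapsack; check combinations near the capacity.
- #1+#3: duration 8+2=10, value 11+23=34
- #3+#4: duration 2+4=6, value 23+9=32
- #2: duration 11, value 28
- #3: duration 2, value 23
- #1+#4: duration 8+4=12, value 11+9=20
Best: 34 pts.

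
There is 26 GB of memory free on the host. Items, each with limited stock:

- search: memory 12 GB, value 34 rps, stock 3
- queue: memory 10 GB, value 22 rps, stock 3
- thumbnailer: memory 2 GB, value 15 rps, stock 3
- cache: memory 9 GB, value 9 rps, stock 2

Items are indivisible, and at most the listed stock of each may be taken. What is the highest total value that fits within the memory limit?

89 rps

Best selections within memory 26 and stock limits:
- 2×queue + 3×thumbnailer: memory 26, value 89
- 1×search + 1×queue + 2×thumbnailer: memory 26, value 86
- 2×search + 1×thumbnailer: memory 26, value 83
- 1×search + 3×thumbnailer: memory 18, value 79
Best: 89 rps.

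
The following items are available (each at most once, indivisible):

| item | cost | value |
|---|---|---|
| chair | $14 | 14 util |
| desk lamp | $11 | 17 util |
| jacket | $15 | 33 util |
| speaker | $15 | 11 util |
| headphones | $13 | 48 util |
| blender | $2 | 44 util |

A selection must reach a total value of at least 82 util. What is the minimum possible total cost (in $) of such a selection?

Subsets with value ≥ 82, sorted by total cost:
- headphones+blender: cost 15, value 92
- desk lamp+headphones+blender: cost 26, value 109
- desk lamp+jacket+blender: cost 28, value 94
- chair+headphones+blender: cost 29, value 106
Minimum cost: 15 $.

15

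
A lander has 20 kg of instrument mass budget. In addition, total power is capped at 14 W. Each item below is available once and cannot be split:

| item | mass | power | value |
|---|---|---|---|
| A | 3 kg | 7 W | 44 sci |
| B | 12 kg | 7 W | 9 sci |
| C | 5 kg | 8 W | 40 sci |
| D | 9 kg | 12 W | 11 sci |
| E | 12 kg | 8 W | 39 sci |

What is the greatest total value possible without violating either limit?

Feasible sets respecting both limits:
- A+B: mass 15, power 14, value 53
- A: mass 3, power 7, value 44
- C: mass 5, power 8, value 40
Best: 53 sci.

53 sci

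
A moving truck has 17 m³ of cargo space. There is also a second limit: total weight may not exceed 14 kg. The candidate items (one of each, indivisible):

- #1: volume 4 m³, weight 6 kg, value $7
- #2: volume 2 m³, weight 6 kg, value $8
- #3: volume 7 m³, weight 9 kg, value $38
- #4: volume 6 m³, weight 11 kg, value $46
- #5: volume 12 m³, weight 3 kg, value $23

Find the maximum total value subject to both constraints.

$46

Feasible sets respecting both limits:
- #4: volume 6, weight 11, value 46
- #3: volume 7, weight 9, value 38
- #2+#5: volume 14, weight 9, value 31
- #1+#5: volume 16, weight 9, value 30
Best: $46.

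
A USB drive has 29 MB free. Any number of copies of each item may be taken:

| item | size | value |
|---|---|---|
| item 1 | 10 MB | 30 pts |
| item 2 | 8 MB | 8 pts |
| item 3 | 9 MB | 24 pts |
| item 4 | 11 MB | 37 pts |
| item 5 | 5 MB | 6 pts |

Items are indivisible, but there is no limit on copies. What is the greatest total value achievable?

Best value-per-unit is item 4 at 37/11; filling with it alone gives 2×37 = 74.
Optimal mix: 2×item 3 + 1×item 4 → size 29, value 85.

85 pts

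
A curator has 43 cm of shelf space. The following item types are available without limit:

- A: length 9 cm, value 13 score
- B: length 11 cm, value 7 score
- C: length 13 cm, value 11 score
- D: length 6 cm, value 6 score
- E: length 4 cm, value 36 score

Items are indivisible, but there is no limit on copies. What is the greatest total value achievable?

360 score

Best value-per-unit is E at 36/4, and filling with it alone uses length 10×4=40. No mix of the others beats 10×36 = 360.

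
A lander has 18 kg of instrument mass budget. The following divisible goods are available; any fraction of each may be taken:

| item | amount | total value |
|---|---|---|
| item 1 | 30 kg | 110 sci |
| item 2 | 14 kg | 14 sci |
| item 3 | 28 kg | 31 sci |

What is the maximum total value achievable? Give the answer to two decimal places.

Take in order of value per unit:
- item 1 (110/30 per unit): 18 of 30 → value 18×110/30 = 66.0000, running total 66.00
Total 66.00.

66.00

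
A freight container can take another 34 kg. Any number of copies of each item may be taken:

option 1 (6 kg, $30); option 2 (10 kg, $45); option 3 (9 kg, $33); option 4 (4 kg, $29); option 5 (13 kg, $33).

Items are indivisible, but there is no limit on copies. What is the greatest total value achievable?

Best value-per-unit is option 4 at 29/4; filling with it alone gives 8×29 = 232.
Optimal mix: 1×option 1 + 7×option 4 → weight 34, value 233.

$233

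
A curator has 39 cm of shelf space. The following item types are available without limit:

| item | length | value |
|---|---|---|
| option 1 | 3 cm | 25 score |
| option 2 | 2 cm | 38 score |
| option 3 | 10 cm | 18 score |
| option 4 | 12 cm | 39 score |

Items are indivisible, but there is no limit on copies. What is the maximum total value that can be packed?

722 score

Best value-per-unit is option 2 at 38/2, and filling with it alone uses length 19×2=38. No mix of the others beats 19×38 = 722.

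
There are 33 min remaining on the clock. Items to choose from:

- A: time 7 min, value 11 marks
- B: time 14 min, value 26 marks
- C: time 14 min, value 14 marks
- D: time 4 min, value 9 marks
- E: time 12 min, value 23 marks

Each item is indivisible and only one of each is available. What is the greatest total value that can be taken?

60 marks

Check high-value combinations within 33 min:
- A+B+E: time 7+14+12=33, value 11+26+23=60
- B+D+E: time 14+4+12=30, value 26+9+23=58
- B+E: time 14+12=26, value 26+23=49
- B+C+D: time 14+14+4=32, value 26+14+9=49
- A+C+E: time 7+14+12=33, value 11+14+23=48
Best: 60 marks.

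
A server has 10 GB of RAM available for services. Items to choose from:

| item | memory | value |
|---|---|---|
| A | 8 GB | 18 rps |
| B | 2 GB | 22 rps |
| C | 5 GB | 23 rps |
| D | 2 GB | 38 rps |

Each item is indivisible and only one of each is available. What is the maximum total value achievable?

83 rps

Check high-value combinations within 10 GB:
- B+C+D: memory 2+5+2=9, value 22+23+38=83
- C+D: memory 5+2=7, value 23+38=61
- B+D: memory 2+2=4, value 22+38=60
- A+D: memory 8+2=10, value 18+38=56
- B+C: memory 2+5=7, value 22+23=45
Best: 83 rps.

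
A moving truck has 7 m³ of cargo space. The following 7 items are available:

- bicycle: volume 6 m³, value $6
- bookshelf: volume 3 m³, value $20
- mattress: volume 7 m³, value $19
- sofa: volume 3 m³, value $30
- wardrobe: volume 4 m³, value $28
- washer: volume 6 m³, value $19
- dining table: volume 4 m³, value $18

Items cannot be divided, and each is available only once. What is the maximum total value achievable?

$58

Check high-value combinations within 7 m³:
- sofa+wardrobe: volume 3+4=7, value 30+28=58
- bookshelf+sofa: volume 3+3=6, value 20+30=50
- bookshelf+wardrobe: volume 3+4=7, value 20+28=48
- sofa+dining table: volume 3+4=7, value 30+18=48
- bookshelf+dining table: volume 3+4=7, value 20+18=38
Best: $58.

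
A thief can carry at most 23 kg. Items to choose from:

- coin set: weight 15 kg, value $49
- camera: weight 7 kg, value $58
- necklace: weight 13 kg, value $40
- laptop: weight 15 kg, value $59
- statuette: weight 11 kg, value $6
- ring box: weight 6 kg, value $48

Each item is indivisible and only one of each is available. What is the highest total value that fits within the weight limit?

Check high-value combinations within 23 kg:
- camera+laptop: weight 7+15=22, value 58+59=117
- laptop+ring box: weight 15+6=21, value 59+48=107
- coin set+camera: weight 15+7=22, value 49+58=107
- camera+ring box: weight 7+6=13, value 58+48=106
- camera+necklace: weight 7+13=20, value 58+40=98
Best: $117.

$117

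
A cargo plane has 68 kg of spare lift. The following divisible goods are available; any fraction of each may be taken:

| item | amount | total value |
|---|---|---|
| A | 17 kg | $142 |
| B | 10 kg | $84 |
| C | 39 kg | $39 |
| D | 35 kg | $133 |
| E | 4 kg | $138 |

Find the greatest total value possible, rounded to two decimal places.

Take in order of value per unit:
- E (138/4 per unit): all 4 → value 138, running total 138.00
- B (84/10 per unit): all 10 → value 84, running total 222.00
- A (142/17 per unit): all 17 → value 142, running total 364.00
- D (133/35 per unit): all 35 → value 133, running total 497.00
- C (39/39 per unit): 2 of 39 → value 2×39/39 = 2.0000, running total 499.00
Total 499.00.

499.00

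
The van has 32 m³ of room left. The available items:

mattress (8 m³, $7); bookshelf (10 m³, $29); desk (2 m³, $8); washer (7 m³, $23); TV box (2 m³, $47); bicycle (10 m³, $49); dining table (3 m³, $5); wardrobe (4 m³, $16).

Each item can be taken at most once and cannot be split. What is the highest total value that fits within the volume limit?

Check high-value combinations within 32 m³:
- bookshelf+desk+washer+TV box+bicycle: volume 10+2+7+2+10=31, value 29+8+23+47+49=156
- bookshelf+desk+TV box+bicycle+dining table+wardrobe: volume 10+2+2+10+3+4=31, value 29+8+47+49+5+16=154
- bookshelf+washer+TV box+bicycle+dining table: volume 10+7+2+10+3=32, value 29+23+47+49+5=153
- bookshelf+desk+TV box+bicycle+wardrobe: volume 10+2+2+10+4=28, value 29+8+47+49+16=149
- desk+washer+TV box+bicycle+dining table+wardrobe: volume 2+7+2+10+3+4=28, value 8+23+47+49+5+16=148
Best: $156.

$156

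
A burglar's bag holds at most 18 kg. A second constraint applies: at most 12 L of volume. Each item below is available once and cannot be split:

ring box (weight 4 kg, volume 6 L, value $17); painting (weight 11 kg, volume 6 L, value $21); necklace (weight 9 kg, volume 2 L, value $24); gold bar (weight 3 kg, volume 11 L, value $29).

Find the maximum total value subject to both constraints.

Feasible sets respecting both limits:
- ring box+necklace: weight 13, volume 8, value 41
- ring box+painting: weight 15, volume 12, value 38
- gold bar: weight 3, volume 11, value 29
Best: $41.

$41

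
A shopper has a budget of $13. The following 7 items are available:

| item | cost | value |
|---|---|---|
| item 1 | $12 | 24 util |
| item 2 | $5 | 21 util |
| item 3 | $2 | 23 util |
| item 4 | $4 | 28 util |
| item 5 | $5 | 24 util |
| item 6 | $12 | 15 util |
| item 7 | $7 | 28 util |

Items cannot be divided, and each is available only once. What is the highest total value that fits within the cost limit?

This is a 0/1 knapsack; check combinations near the capacity.
- item 3+item 4+item 7: cost 2+4+7=13, value 23+28+28=79
- item 3+item 4+item 5: cost 2+4+5=11, value 23+28+24=75
- item 2+item 3+item 4: cost 5+2+4=11, value 21+23+28=72
- item 2+item 3+item 5: cost 5+2+5=12, value 21+23+24=68
Best: 79 util.

79 util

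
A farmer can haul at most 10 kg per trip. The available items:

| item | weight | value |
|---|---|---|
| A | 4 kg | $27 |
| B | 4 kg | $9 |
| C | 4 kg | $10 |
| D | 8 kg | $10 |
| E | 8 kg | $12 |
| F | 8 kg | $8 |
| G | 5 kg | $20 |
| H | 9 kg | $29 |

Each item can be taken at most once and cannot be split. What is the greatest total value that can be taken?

Check high-value combinations within 10 kg:
- A+G: weight 4+5=9, value 27+20=47
- A+C: weight 4+4=8, value 27+10=37
- A+B: weight 4+4=8, value 27+9=36
- C+G: weight 4+5=9, value 10+20=30
Best: $47.

$47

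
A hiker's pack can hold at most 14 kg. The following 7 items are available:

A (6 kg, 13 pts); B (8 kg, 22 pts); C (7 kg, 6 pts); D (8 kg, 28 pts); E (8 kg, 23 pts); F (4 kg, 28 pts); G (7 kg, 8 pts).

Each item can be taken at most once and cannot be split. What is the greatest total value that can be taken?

Check high-value combinations within 14 kg:
- D+F: weight 8+4=12, value 28+28=56
- E+F: weight 8+4=12, value 23+28=51
- B+F: weight 8+4=12, value 22+28=50
- A+F: weight 6+4=10, value 13+28=41
Best: 56 pts.

56 pts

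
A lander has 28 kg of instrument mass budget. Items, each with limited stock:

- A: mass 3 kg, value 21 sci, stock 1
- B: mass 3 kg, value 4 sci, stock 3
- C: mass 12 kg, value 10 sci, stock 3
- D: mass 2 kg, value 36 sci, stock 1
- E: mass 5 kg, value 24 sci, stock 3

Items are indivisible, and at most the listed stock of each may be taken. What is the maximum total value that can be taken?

Top feasible selections:
- 1×A + 2×B + 1×D + 3×E: mass 26, value 137
- 1×A + 1×B + 1×D + 3×E: mass 23, value 133
- 1×A + 1×D + 3×E: mass 20, value 129
Best: 137 sci.

137 sci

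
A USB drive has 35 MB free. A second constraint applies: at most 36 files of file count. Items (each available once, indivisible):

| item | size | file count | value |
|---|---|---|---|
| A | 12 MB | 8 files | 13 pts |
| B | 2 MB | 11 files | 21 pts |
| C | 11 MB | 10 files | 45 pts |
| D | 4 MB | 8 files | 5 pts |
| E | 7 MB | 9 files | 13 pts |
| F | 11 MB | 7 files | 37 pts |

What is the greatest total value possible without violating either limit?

108 pts

Feasible sets respecting both limits:
- B+C+D+F: size 28, file count 36, value 108
- B+C+F: size 24, file count 28, value 103
- C+D+E+F: size 33, file count 34, value 100
Best: 108 pts.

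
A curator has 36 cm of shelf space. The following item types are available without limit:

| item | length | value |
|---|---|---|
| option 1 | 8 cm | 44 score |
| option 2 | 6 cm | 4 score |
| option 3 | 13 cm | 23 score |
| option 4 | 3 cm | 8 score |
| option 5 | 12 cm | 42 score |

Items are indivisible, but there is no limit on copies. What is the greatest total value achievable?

184 score

Best value-per-unit is option 1 at 44/8; filling with it alone gives 4×44 = 176.
Optimal mix: 4×option 1 + 1×option 4 → length 35, value 184.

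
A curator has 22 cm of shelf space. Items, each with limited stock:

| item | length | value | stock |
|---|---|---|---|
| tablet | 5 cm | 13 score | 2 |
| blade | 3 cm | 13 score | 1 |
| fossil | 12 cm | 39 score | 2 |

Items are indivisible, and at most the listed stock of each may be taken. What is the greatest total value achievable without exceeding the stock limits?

65 score

Best selections within length 22 and stock limits:
- 1×tablet + 1×blade + 1×fossil: length 20, value 65
- 2×tablet + 1×fossil: length 22, value 65
Best: 65 score.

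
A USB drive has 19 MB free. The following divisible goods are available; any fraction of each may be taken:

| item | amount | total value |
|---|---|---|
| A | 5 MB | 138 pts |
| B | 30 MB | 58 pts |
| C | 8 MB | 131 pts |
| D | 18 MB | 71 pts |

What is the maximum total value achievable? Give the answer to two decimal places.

292.67

Take in order of value per unit:
- A (138/5 per unit): all 5 → value 138, running total 138.00
- C (131/8 per unit): all 8 → value 131, running total 269.00
- D (71/18 per unit): 6 of 18 → value 6×71/18 = 23.6667, running total 292.67
Total 292.67.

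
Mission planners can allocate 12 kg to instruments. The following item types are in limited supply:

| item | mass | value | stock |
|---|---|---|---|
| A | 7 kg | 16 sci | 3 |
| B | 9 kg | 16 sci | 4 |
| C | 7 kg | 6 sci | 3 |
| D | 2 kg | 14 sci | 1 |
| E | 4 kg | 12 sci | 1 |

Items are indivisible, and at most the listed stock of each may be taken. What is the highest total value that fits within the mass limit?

30 sci

Top feasible selections:
- 1×A + 1×D: mass 9, value 30
- 1×B + 1×D: mass 11, value 30
- 1×A + 1×E: mass 11, value 28
- 1×D + 1×E: mass 6, value 26
Best: 30 sci.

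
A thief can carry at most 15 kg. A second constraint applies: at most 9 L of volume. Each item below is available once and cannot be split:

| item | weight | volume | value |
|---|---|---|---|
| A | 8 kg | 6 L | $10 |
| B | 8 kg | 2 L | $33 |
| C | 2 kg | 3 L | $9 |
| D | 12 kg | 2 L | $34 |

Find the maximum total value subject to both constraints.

$43

Feasible sets respecting both limits:
- C+D: weight 14, volume 5, value 43
- B+C: weight 10, volume 5, value 42
- D: weight 12, volume 2, value 34
- B: weight 8, volume 2, value 33
Best: $43.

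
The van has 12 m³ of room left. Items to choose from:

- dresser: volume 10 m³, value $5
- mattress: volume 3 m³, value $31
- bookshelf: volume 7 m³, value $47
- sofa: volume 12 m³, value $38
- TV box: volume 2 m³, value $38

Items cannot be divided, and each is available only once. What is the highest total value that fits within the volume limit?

$116

This is a 0/1 knapsack; check combinations near the capacity.
- mattress+bookshelf+TV box: volume 3+7+2=12, value 31+47+38=116
- bookshelf+TV box: volume 7+2=9, value 47+38=85
- mattress+bookshelf: volume 3+7=10, value 31+47=78
- mattress+TV box: volume 3+2=5, value 31+38=69
Best: $116.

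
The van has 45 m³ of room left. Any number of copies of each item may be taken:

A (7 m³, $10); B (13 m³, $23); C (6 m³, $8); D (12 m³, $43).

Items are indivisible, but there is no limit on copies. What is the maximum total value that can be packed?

$139

Best value-per-unit is D at 43/12; filling with it alone gives 3×43 = 129.
Optimal mix: 1×A + 3×D → volume 43, value 139.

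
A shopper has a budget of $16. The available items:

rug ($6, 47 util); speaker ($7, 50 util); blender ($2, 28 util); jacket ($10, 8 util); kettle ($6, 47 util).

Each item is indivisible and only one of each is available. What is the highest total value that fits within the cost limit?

Check high-value combinations within $16:
- rug+speaker+blender: cost 6+7+2=15, value 47+50+28=125
- speaker+blender+kettle: cost 7+2+6=15, value 50+28+47=125
- rug+blender+kettle: cost 6+2+6=14, value 47+28+47=122
- rug+speaker: cost 6+7=13, value 47+50=97
- speaker+kettle: cost 7+6=13, value 50+47=97
Best: 125 util.

125 util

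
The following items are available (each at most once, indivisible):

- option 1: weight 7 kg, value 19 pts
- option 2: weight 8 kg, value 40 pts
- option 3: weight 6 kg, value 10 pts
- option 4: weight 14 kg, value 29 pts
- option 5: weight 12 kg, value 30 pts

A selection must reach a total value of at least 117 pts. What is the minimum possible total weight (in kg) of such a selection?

Subsets with value ≥ 117, sorted by total weight:
- option 1+option 2+option 4+option 5: weight 41, value 118
- option 1+option 2+option 3+option 4+option 5: weight 47, value 128
Minimum weight: 41 kg.

41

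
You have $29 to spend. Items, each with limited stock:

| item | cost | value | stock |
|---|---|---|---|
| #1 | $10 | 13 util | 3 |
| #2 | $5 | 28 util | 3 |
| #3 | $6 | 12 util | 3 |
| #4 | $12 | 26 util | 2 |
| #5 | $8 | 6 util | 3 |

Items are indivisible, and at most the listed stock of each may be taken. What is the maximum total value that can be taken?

110 util

Best selections within cost 29 and stock limits:
- 3×#2 + 1×#4: cost 27, value 110
- 3×#2 + 2×#3: cost 27, value 108
Best: 110 util.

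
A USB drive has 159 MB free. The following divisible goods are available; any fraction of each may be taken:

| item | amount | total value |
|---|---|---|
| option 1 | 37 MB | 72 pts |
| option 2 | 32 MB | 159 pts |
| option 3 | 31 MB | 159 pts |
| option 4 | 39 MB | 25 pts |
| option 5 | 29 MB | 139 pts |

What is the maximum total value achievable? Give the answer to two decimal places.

Take in order of value per unit:
- option 3 (159/31 per unit): all 31 → value 159, running total 159.00
- option 2 (159/32 per unit): all 32 → value 159, running total 318.00
- option 5 (139/29 per unit): all 29 → value 139, running total 457.00
- option 1 (72/37 per unit): all 37 → value 72, running total 529.00
- option 4 (25/39 per unit): 30 of 39 → value 30×25/39 = 19.2308, running total 548.23
Total 548.23.

548.23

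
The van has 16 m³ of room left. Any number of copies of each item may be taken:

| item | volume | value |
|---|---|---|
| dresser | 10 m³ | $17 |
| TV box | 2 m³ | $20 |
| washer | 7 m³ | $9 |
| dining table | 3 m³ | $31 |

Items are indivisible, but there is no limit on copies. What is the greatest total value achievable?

$164

Best value-per-unit is dining table at 31/3; filling with it alone gives 5×31 = 155.
Optimal mix: 2×TV box + 4×dining table → volume 16, value 164.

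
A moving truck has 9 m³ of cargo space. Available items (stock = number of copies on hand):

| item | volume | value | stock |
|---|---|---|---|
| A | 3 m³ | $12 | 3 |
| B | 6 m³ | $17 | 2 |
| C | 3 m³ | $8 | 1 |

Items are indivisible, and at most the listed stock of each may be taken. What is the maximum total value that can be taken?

$36

Top feasible selections:
- 3×A: volume 9, value 36
- 2×A + 1×C: volume 9, value 32
- 1×A + 1×B: volume 9, value 29
Best: $36.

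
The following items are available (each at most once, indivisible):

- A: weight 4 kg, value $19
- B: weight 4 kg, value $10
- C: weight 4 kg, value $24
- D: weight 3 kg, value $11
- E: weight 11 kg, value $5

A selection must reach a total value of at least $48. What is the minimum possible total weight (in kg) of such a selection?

Subsets with value ≥ 48, sorted by total weight:
- A+C+D: weight 11, value 54
- A+B+C: weight 12, value 53
- A+B+C+D: weight 15, value 64
Minimum weight: 11 kg.

11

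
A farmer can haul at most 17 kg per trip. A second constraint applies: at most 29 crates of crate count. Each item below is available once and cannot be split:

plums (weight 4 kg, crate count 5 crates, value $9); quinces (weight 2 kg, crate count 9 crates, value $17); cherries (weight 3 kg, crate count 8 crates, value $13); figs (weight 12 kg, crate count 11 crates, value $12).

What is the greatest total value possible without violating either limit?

$42

Feasible sets respecting both limits:
- quinces+cherries+figs: weight 17, crate count 28, value 42
- plums+quinces+cherries: weight 9, crate count 22, value 39
- quinces+cherries: weight 5, crate count 17, value 30
Best: $42.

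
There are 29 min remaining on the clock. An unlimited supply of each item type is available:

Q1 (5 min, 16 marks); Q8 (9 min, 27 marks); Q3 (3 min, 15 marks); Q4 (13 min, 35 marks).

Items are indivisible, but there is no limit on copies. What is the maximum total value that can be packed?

Best value-per-unit is Q3 at 15/3; filling with it alone gives 9×15 = 135.
Optimal mix: 1×Q1 + 8×Q3 → time 29, value 136.

136 marks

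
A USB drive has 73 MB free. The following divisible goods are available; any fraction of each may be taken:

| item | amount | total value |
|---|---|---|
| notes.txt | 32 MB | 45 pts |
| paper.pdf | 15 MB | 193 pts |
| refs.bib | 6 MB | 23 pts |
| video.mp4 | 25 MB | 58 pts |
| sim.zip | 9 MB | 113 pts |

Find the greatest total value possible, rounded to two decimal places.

412.31

Take in order of value per unit:
- paper.pdf (193/15 per unit): all 15 → value 193, running total 193.00
- sim.zip (113/9 per unit): all 9 → value 113, running total 306.00
- refs.bib (23/6 per unit): all 6 → value 23, running total 329.00
- video.mp4 (58/25 per unit): all 25 → value 58, running total 387.00
- notes.txt (45/32 per unit): 18 of 32 → value 18×45/32 = 25.3125, running total 412.31
Total 412.31.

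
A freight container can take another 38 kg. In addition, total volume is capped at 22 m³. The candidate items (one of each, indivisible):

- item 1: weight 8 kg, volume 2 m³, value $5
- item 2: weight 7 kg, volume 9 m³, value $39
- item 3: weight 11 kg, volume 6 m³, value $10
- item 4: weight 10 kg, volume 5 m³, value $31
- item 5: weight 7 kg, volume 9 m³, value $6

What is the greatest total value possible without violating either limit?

$85

Feasible sets respecting both limits:
- item 1+item 2+item 3+item 4: weight 36, volume 22, value 85
- item 2+item 3+item 4: weight 28, volume 20, value 80
- item 1+item 2+item 4: weight 25, volume 16, value 75
- item 2+item 4: weight 17, volume 14, value 70
Best: $85.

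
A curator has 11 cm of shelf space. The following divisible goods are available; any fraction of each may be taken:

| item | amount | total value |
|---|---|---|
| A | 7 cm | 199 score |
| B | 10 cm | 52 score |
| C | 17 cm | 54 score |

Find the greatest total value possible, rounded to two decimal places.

219.80

Take in order of value per unit:
- A (199/7 per unit): all 7 → value 199, running total 199.00
- B (52/10 per unit): 4 of 10 → value 4×52/10 = 20.8000, running total 219.80
Total 219.80.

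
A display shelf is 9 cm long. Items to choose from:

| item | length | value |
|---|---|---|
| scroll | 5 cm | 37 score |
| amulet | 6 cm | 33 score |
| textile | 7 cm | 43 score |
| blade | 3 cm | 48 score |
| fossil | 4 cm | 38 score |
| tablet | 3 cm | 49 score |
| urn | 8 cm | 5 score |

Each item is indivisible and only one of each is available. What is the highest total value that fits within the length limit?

97 score

Check high-value combinations within 9 cm:
- blade+tablet: length 3+3=6, value 48+49=97
- fossil+tablet: length 4+3=7, value 38+49=87
- blade+fossil: length 3+4=7, value 48+38=86
- scroll+tablet: length 5+3=8, value 37+49=86
Best: 97 score.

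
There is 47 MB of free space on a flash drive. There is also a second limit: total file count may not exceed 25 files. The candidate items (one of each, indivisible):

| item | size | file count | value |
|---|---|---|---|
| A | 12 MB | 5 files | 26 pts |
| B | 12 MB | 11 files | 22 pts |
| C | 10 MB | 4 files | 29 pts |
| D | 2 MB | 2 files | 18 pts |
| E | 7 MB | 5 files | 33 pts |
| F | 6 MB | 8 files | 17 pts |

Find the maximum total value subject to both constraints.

123 pts

Feasible sets respecting both limits:
- A+C+D+E+F: size 37, file count 24, value 123
- A+B+C+E: size 41, file count 25, value 110
- A+C+D+E: size 31, file count 16, value 106
Best: 123 pts.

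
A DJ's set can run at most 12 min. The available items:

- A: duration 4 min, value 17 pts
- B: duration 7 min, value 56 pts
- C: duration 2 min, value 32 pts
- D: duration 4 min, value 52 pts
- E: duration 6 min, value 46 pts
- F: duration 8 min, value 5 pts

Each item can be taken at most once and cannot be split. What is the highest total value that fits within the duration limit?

130 pts

This is a 0/1 knapsack; check combinations near the capacity.
- C+D+E: duration 2+4+6=12, value 32+52+46=130
- B+D: duration 7+4=11, value 56+52=108
- A+C+D: duration 4+2+4=10, value 17+32+52=101
- D+E: duration 4+6=10, value 52+46=98
- A+C+E: duration 4+2+6=12, value 17+32+46=95
Best: 130 pts.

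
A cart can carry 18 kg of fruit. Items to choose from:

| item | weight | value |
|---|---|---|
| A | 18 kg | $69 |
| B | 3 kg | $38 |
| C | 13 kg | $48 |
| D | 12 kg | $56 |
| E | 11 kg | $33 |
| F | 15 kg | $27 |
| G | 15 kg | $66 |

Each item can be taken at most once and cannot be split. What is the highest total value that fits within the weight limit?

$104

Check high-value combinations within 18 kg:
- B+G: weight 3+15=18, value 38+66=104
- B+D: weight 3+12=15, value 38+56=94
- B+C: weight 3+13=16, value 38+48=86
- B+E: weight 3+11=14, value 38+33=71
Best: $104.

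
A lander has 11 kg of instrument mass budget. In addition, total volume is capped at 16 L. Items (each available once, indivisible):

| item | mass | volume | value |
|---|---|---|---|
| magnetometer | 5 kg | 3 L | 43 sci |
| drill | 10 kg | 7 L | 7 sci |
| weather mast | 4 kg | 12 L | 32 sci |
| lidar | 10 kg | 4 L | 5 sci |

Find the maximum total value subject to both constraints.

Feasible sets respecting both limits:
- magnetometer+weather mast: mass 9, volume 15, value 75
- magnetometer: mass 5, volume 3, value 43
- weather mast: mass 4, volume 12, value 32
Best: 75 sci.

75 sci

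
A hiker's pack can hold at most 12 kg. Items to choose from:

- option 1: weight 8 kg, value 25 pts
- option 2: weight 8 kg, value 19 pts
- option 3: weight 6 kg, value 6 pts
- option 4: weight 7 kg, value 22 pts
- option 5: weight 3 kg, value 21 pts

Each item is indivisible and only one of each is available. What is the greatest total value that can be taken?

46 pts

Check high-value combinations within 12 kg:
- option 1+option 5: weight 8+3=11, value 25+21=46
- option 4+option 5: weight 7+3=10, value 22+21=43
- option 2+option 5: weight 8+3=11, value 19+21=40
- option 3+option 5: weight 6+3=9, value 6+21=27
- option 1: weight 8, value 25
Best: 46 pts.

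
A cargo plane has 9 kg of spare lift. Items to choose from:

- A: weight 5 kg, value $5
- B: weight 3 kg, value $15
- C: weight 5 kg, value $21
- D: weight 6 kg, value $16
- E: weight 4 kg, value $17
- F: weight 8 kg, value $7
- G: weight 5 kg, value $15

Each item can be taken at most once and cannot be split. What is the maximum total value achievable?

Check high-value combinations within 9 kg:
- C+E: weight 5+4=9, value 21+17=38
- B+C: weight 3+5=8, value 15+21=36
- B+E: weight 3+4=7, value 15+17=32
- E+G: weight 4+5=9, value 17+15=32
- B+D: weight 3+6=9, value 15+16=31
Best: $38.

$38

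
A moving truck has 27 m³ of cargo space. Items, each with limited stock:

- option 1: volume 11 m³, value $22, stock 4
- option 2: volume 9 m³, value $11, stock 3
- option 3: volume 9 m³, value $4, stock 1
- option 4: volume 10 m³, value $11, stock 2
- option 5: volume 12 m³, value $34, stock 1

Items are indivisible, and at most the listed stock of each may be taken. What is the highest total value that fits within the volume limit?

Top feasible selections:
- 1×option 1 + 1×option 5: volume 23, value 56
- 1×option 2 + 1×option 5: volume 21, value 45
- 1×option 4 + 1×option 5: volume 22, value 45
Best: $56.

$56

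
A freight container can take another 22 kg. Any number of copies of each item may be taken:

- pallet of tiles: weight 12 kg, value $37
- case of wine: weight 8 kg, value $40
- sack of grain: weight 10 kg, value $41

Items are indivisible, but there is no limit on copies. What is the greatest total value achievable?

$82

Best value-per-unit is case of wine at 40/8; filling with it alone gives 2×40 = 80.
Optimal mix: 2×sack of grain → weight 20, value 82.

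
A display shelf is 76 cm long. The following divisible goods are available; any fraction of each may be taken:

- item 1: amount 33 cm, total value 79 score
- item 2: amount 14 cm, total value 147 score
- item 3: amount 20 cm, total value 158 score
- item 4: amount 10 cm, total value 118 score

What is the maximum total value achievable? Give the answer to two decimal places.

Take in order of value per unit:
- item 4 (118/10 per unit): all 10 → value 118, running total 118.00
- item 2 (147/14 per unit): all 14 → value 147, running total 265.00
- item 3 (158/20 per unit): all 20 → value 158, running total 423.00
- item 1 (79/33 per unit): 32 of 33 → value 32×79/33 = 76.6061, running total 499.61
Total 499.61.

499.61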